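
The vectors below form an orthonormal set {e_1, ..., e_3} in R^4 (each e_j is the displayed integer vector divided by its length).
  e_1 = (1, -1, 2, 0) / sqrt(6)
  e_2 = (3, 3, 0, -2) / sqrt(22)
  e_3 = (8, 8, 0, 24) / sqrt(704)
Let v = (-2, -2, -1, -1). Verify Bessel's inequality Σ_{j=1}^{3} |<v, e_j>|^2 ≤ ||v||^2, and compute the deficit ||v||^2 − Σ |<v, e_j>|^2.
Σ |<v, e_j>|^2 = 29/3; ||v||^2 = 10; deficit = 1/3

Write each e_j = u_j / sqrt(<u_j, u_j>) where u_j is the displayed integer vector. Then <v, e_j> = <v, u_j> / sqrt(<u_j, u_j>), so |<v, e_j>|^2 = <v, u_j>^2 / <u_j, u_j>.
Coefficients: <v, e_1> = -2/sqrt(6), <v, e_2> = -10/sqrt(22), <v, e_3> = -56/sqrt(704).
Square and sum: Σ |<v, e_j>|^2 = 29/3.
Compute ||v||^2 = v·v = 10.
Deficit = 10 − 29/3 = 1/3 ≥ 0, confirming Bessel's inequality. (The deficit equals ||v − Σ <v,e_j> e_j||^2, the squared distance from v to span{e_j}.)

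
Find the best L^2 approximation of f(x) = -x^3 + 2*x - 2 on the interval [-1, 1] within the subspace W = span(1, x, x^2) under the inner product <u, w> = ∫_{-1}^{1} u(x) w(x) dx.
g(x) = 7*x/5 - 2

The best approximation g ∈ W is the orthogonal projection of f onto W. Writing g = a_0 + a_1 x + a_2 x^2, the coefficients solve the normal equations G · a = b where
  G_{ij} = <φ_i, φ_j> and b_i = <f, φ_i>, with φ_0 = 1, φ_1 = x, φ_2 = x^2.
G =
  [2, 0, 2/3]
  [0, 2/3, 0]
  [2/3, 0, 2/5],
b = (-4, 14/15, -4/3).
Solving gives a_0 = -2, a_1 = 7/5, a_2 = 0, so
  g(x) = 7*x/5 - 2.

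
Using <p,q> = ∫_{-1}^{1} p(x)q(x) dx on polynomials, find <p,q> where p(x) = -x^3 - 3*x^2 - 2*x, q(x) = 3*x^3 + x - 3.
<p,q> = 106/105

Expand the product: p(x)·q(x) = -3*x^6 - 9*x^5 - 7*x^4 + 7*x^2 + 6*x.
∫_{-1}^{1} of each monomial x^k gives [2/(k+1) if k even, 0 if k odd]. Integrating term-by-term (or equivalently evaluating the antiderivative F(x) = -3*x^7/7 - 3*x^6/2 - 7*x^5/5 + 7*x^3/3 + 3*x^2 at the endpoints):
  F(1) − F(−1) = 421/210 − (209/210) = 106/105.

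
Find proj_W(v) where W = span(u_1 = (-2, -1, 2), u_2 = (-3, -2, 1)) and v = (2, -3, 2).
proj_W(v) = (-4/13, 1/13, 16/13)

Set up U = [u_1 | ... | u_2] ∈ R^(3×2). The projector onto W = col(U) is P = U (U^T U)^(-1) U^T.
Compute U^T U =
  [9, 10]
  [10, 14],
and U^T v = (3, 2).
Solve U^T U · c = U^T v for the coefficients: c = (11/13, -6/13). The projection is proj_W(v) = U c.
Check: (v - proj_W(v)) · u_1 = 0  (should be 0).
Check: (v - proj_W(v)) · u_2 = 0  (should be 0).
Result: proj_W(v) = (-4/13, 1/13, 16/13).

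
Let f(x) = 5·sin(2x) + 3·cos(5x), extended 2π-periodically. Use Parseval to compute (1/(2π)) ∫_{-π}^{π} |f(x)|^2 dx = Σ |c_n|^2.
Σ |c_n|^2 = 17

Expand |f|^2 and use orthogonality of {sin(nx), cos(mx)} on [-π, π]:
  ∫_{-π}^{π} sin(nx)^2 dx = π, ∫ cos(mx)^2 dx = π, and cross terms integrate to 0.
So ∫_{-π}^{π} f(x)^2 dx = 5^2 · π + 3^2 · π = (25 + 9)π.
Divide by 2π: (25 + 9)/2 = 17.
By Parseval, this equals Σ |c_n|^2.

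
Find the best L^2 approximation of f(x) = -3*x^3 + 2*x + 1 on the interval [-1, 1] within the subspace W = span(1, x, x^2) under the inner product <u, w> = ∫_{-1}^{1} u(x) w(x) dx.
g(x) = x/5 + 1

The best approximation g ∈ W is the orthogonal projection of f onto W. Writing g = a_0 + a_1 x + a_2 x^2, the coefficients solve the normal equations G · a = b where
  G_{ij} = <φ_i, φ_j> and b_i = <f, φ_i>, with φ_0 = 1, φ_1 = x, φ_2 = x^2.
G =
  [2, 0, 2/3]
  [0, 2/3, 0]
  [2/3, 0, 2/5],
b = (2, 2/15, 2/3).
Solving gives a_0 = 1, a_1 = 1/5, a_2 = 0, so
  g(x) = x/5 + 1.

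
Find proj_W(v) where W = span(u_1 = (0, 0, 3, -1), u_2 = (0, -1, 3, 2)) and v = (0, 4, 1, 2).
proj_W(v) = (0, -23/91, 48/91, 53/91)

Set up U = [u_1 | ... | u_2] ∈ R^(4×2). The projector onto W = col(U) is P = U (U^T U)^(-1) U^T.
Compute U^T U =
  [10, 7]
  [7, 14],
and U^T v = (1, 3).
Solve U^T U · c = U^T v for the coefficients: c = (-1/13, 23/91). The projection is proj_W(v) = U c.
Check: (v - proj_W(v)) · u_1 = 0  (should be 0).
Check: (v - proj_W(v)) · u_2 = 0  (should be 0).
Result: proj_W(v) = (0, -23/91, 48/91, 53/91).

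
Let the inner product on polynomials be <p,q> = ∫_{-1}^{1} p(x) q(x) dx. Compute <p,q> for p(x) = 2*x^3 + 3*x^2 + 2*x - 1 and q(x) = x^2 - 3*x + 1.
<p,q> = -88/15

Expand the product: p(x)·q(x) = 2*x^5 - 3*x^4 - 5*x^3 - 4*x^2 + 5*x - 1.
∫_{-1}^{1} of each monomial x^k gives [2/(k+1) if k even, 0 if k odd]. Integrating term-by-term (or equivalently evaluating the antiderivative F(x) = x^6/3 - 3*x^5/5 - 5*x^4/4 - 4*x^3/3 + 5*x^2/2 - x at the endpoints):
  F(1) − F(−1) = -27/20 − (271/60) = -88/15.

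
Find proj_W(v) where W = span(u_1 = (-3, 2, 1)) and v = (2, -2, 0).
proj_W(v) = (15/7, -10/7, -5/7)

Set up U = [u_1 | ... | u_1] ∈ R^(3×1). The projector onto W = col(U) is P = U (U^T U)^(-1) U^T.
Compute U^T U =
  [14],
and U^T v = (-10).
Solve U^T U · c = U^T v for the coefficients: c = (-5/7). The projection is proj_W(v) = U c.
Check: (v - proj_W(v)) · u_1 = 0  (should be 0).
Result: proj_W(v) = (15/7, -10/7, -5/7).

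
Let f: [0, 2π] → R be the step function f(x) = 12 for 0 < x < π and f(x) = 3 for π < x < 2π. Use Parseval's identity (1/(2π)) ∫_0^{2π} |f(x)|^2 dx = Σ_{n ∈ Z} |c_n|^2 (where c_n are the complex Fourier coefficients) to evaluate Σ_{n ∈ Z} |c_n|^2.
Σ |c_n|^2 = 153/2

Parseval equates the L^2 energy of f (normalised by 1/(2π)) with the ℓ^2 sum of its Fourier coefficients: (1/(2π)) ∫_0^{2π} |f|^2 = Σ |c_n|^2.
Compute the left side: (1/(2π)) [∫_0^π 12^2 dx + ∫_π^{2π} 3^2 dx] = (1/(2π)) · (144π + 9π) = (144 + 9)/2 = 153/2.
So Σ_{n ∈ Z} |c_n|^2 = 153/2.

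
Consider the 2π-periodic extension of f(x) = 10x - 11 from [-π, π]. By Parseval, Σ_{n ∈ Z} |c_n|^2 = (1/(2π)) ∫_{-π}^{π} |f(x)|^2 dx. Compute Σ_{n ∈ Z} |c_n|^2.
Σ |c_n|^2 = 100π^2/3 + 121

Expand and integrate term by term over [-π, π]:
  ∫ (10x)^2 dx = 100·(2π^3/3); ∫ 2·10·(-11)·x dx = 0 (odd integrand); ∫ (-11)^2 dx = 121·2π.
So (1/(2π)) ∫_{-π}^{π} (10x - 11)^2 dx = 100π^2/3 + 121 = 100π^2/3 + 121.
Parseval ⇒ Σ |c_n|^2 = 100π^2/3 + 121.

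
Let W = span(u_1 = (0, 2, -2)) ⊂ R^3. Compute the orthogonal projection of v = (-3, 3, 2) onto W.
proj_W(v) = (0, 1/2, -1/2)

Set up U = [u_1 | ... | u_1] ∈ R^(3×1). The projector onto W = col(U) is P = U (U^T U)^(-1) U^T.
Compute U^T U =
  [8],
and U^T v = (2).
Solve U^T U · c = U^T v for the coefficients: c = (1/4). The projection is proj_W(v) = U c.
Check: (v - proj_W(v)) · u_1 = 0  (should be 0).
Result: proj_W(v) = (0, 1/2, -1/2).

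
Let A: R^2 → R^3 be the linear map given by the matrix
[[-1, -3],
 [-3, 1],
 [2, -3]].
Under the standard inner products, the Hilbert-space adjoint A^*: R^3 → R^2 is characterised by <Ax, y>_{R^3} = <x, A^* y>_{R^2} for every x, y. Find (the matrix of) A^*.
A^* = A^T =
[[-1, -3, 2],
 [-3, 1, -3]]

For real matrices with standard dot products, the defining identity <Ax, y> = <x, A^* y> gives (Ax)^T y = x^T (A^*) y, i.e. x^T A^T y = x^T (A^*) y. Since this holds for all x, y, we must have A^* = A^T. Therefore
A^* =
[[-1, -3, 2],
 [-3, 1, -3]].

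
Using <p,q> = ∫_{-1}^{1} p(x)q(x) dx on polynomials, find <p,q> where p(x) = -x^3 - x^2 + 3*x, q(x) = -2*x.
<p,q> = -16/5

Expand the product: p(x)·q(x) = 2*x^4 + 2*x^3 - 6*x^2.
∫_{-1}^{1} of each monomial x^k gives [2/(k+1) if k even, 0 if k odd]. Integrating term-by-term (or equivalently evaluating the antiderivative F(x) = 2*x^5/5 + x^4/2 - 2*x^3 at the endpoints):
  F(1) − F(−1) = -11/10 − (21/10) = -16/5.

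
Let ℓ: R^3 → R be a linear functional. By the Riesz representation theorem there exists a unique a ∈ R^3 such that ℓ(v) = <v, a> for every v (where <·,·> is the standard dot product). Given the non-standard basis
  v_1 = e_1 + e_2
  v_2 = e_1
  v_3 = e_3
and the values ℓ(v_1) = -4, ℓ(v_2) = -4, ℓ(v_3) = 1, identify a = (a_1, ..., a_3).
a = (-4, 0, 1)

Write a = (a_1, ..., a_3) in the standard basis. For each basis vector v_i, ℓ(v_i) = <v_i, a> is a linear equation in the a_j's. Collect the n equations into a matrix system V a = ℓ, where row i of V is v_i (expressed in the standard basis). Since V is invertible (lower-triangular with 1s on the diagonal, up to permutation), solve by back-substitution:
  V =
[[1, 1, 0],
 [1, 0, 0],
 [0, 0, 1]]
  V a = (-4, -4, 1)
Solving gives a = (-4, 0, 1).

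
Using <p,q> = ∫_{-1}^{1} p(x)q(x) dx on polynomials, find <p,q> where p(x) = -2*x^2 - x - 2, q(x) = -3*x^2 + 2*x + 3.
<p,q> = -164/15

Expand the product: p(x)·q(x) = 6*x^4 - x^3 - 2*x^2 - 7*x - 6.
∫_{-1}^{1} of each monomial x^k gives [2/(k+1) if k even, 0 if k odd]. Integrating term-by-term (or equivalently evaluating the antiderivative F(x) = 6*x^5/5 - x^4/4 - 2*x^3/3 - 7*x^2/2 - 6*x at the endpoints):
  F(1) − F(−1) = -553/60 − (103/60) = -164/15.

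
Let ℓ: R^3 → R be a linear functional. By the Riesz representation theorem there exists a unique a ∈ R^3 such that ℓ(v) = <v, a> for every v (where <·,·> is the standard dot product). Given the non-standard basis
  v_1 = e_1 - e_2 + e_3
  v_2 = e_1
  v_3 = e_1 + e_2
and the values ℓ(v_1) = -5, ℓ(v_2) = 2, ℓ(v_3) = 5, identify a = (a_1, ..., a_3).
a = (2, 3, -4)

Write a = (a_1, ..., a_3) in the standard basis. For each basis vector v_i, ℓ(v_i) = <v_i, a> is a linear equation in the a_j's. Collect the n equations into a matrix system V a = ℓ, where row i of V is v_i (expressed in the standard basis). Since V is invertible (lower-triangular with 1s on the diagonal, up to permutation), solve by back-substitution:
  V =
[[1, -1, 1],
 [1, 0, 0],
 [1, 1, 0]]
  V a = (-5, 2, 5)
Solving gives a = (2, 3, -4).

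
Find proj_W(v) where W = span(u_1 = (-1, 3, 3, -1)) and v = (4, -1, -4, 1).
proj_W(v) = (1, -3, -3, 1)

Set up U = [u_1 | ... | u_1] ∈ R^(4×1). The projector onto W = col(U) is P = U (U^T U)^(-1) U^T.
Compute U^T U =
  [20],
and U^T v = (-20).
Solve U^T U · c = U^T v for the coefficients: c = (-1). The projection is proj_W(v) = U c.
Check: (v - proj_W(v)) · u_1 = 0  (should be 0).
Result: proj_W(v) = (1, -3, -3, 1).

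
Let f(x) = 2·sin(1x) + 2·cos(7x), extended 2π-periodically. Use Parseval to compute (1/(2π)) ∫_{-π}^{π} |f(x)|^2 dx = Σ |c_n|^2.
Σ |c_n|^2 = 4

Expand |f|^2 and use orthogonality of {sin(nx), cos(mx)} on [-π, π]:
  ∫_{-π}^{π} sin(nx)^2 dx = π, ∫ cos(mx)^2 dx = π, and cross terms integrate to 0.
So ∫_{-π}^{π} f(x)^2 dx = 2^2 · π + 2^2 · π = (4 + 4)π.
Divide by 2π: (4 + 4)/2 = 4.
By Parseval, this equals Σ |c_n|^2.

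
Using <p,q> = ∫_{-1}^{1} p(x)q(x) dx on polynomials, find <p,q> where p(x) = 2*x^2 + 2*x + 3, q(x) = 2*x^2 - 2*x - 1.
<p,q> = -22/5

Expand the product: p(x)·q(x) = 4*x^4 - 8*x - 3.
∫_{-1}^{1} of each monomial x^k gives [2/(k+1) if k even, 0 if k odd]. Integrating term-by-term (or equivalently evaluating the antiderivative F(x) = 4*x^5/5 - 4*x^2 - 3*x at the endpoints):
  F(1) − F(−1) = -31/5 − (-9/5) = -22/5.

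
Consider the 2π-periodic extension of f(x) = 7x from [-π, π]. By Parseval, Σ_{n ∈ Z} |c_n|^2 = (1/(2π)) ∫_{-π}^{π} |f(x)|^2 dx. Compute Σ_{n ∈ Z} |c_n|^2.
Σ |c_n|^2 = 49π^2/3

Expand and integrate term by term over [-π, π]:
  ∫ (7x)^2 dx = 49·(2π^3/3); ∫ 2·7·(0)·x dx = 0 (odd integrand); ∫ 0^2 dx = 0·2π.
So (1/(2π)) ∫_{-π}^{π} (7x)^2 dx = 49π^2/3 + 0 = 49π^2/3.
Parseval ⇒ Σ |c_n|^2 = 49π^2/3.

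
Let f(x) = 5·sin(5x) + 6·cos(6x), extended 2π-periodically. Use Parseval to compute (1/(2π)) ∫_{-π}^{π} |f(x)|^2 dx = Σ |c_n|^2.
Σ |c_n|^2 = 61/2

Expand |f|^2 and use orthogonality of {sin(nx), cos(mx)} on [-π, π]:
  ∫_{-π}^{π} sin(nx)^2 dx = π, ∫ cos(mx)^2 dx = π, and cross terms integrate to 0.
So ∫_{-π}^{π} f(x)^2 dx = 5^2 · π + 6^2 · π = (25 + 36)π.
Divide by 2π: (25 + 36)/2 = 61/2.
By Parseval, this equals Σ |c_n|^2.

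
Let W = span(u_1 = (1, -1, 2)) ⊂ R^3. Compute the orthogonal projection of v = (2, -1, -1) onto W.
proj_W(v) = (1/6, -1/6, 1/3)

Set up U = [u_1 | ... | u_1] ∈ R^(3×1). The projector onto W = col(U) is P = U (U^T U)^(-1) U^T.
Compute U^T U =
  [6],
and U^T v = (1).
Solve U^T U · c = U^T v for the coefficients: c = (1/6). The projection is proj_W(v) = U c.
Check: (v - proj_W(v)) · u_1 = 0  (should be 0).
Result: proj_W(v) = (1/6, -1/6, 1/3).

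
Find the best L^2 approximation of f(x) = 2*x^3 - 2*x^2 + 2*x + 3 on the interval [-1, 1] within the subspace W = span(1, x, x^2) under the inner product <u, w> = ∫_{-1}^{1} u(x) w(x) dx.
g(x) = -2*x^2 + 16*x/5 + 3

The best approximation g ∈ W is the orthogonal projection of f onto W. Writing g = a_0 + a_1 x + a_2 x^2, the coefficients solve the normal equations G · a = b where
  G_{ij} = <φ_i, φ_j> and b_i = <f, φ_i>, with φ_0 = 1, φ_1 = x, φ_2 = x^2.
G =
  [2, 0, 2/3]
  [0, 2/3, 0]
  [2/3, 0, 2/5],
b = (14/3, 32/15, 6/5).
Solving gives a_0 = 3, a_1 = 16/5, a_2 = -2, so
  g(x) = -2*x^2 + 16*x/5 + 3.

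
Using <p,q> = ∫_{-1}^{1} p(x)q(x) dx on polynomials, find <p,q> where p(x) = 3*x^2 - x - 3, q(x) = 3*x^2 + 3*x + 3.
<p,q> = -82/5

Expand the product: p(x)·q(x) = 9*x^4 + 6*x^3 - 3*x^2 - 12*x - 9.
∫_{-1}^{1} of each monomial x^k gives [2/(k+1) if k even, 0 if k odd]. Integrating term-by-term (or equivalently evaluating the antiderivative F(x) = 9*x^5/5 + 3*x^4/2 - x^3 - 6*x^2 - 9*x at the endpoints):
  F(1) − F(−1) = -127/10 − (37/10) = -82/5.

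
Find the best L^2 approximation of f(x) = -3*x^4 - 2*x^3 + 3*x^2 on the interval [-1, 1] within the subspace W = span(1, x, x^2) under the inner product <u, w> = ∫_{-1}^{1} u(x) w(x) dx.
g(x) = 3*x^2/7 - 6*x/5 + 9/35

The best approximation g ∈ W is the orthogonal projection of f onto W. Writing g = a_0 + a_1 x + a_2 x^2, the coefficients solve the normal equations G · a = b where
  G_{ij} = <φ_i, φ_j> and b_i = <f, φ_i>, with φ_0 = 1, φ_1 = x, φ_2 = x^2.
G =
  [2, 0, 2/3]
  [0, 2/3, 0]
  [2/3, 0, 2/5],
b = (4/5, -4/5, 12/35).
Solving gives a_0 = 9/35, a_1 = -6/5, a_2 = 3/7, so
  g(x) = 3*x^2/7 - 6*x/5 + 9/35.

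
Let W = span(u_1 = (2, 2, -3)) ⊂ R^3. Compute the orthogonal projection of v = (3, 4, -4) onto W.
proj_W(v) = (52/17, 52/17, -78/17)

Set up U = [u_1 | ... | u_1] ∈ R^(3×1). The projector onto W = col(U) is P = U (U^T U)^(-1) U^T.
Compute U^T U =
  [17],
and U^T v = (26).
Solve U^T U · c = U^T v for the coefficients: c = (26/17). The projection is proj_W(v) = U c.
Check: (v - proj_W(v)) · u_1 = 0  (should be 0).
Result: proj_W(v) = (52/17, 52/17, -78/17).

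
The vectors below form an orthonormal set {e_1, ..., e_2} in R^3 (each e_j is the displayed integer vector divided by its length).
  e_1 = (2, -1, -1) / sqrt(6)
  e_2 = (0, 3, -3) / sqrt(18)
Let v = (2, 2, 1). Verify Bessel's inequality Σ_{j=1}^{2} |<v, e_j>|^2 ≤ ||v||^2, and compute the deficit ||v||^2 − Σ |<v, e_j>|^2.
Σ |<v, e_j>|^2 = 2/3; ||v||^2 = 9; deficit = 25/3

Write each e_j = u_j / sqrt(<u_j, u_j>) where u_j is the displayed integer vector. Then <v, e_j> = <v, u_j> / sqrt(<u_j, u_j>), so |<v, e_j>|^2 = <v, u_j>^2 / <u_j, u_j>.
Coefficients: <v, e_1> = 1/sqrt(6), <v, e_2> = 3/sqrt(18).
Square and sum: Σ |<v, e_j>|^2 = 2/3.
Compute ||v||^2 = v·v = 9.
Deficit = 9 − 2/3 = 25/3 ≥ 0, confirming Bessel's inequality. (The deficit equals ||v − Σ <v,e_j> e_j||^2, the squared distance from v to span{e_j}.)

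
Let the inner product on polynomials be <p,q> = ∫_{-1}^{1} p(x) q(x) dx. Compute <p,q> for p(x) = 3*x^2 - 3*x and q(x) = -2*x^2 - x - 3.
<p,q> = -32/5

Expand the product: p(x)·q(x) = -6*x^4 + 3*x^3 - 6*x^2 + 9*x.
∫_{-1}^{1} of each monomial x^k gives [2/(k+1) if k even, 0 if k odd]. Integrating term-by-term (or equivalently evaluating the antiderivative F(x) = -6*x^5/5 + 3*x^4/4 - 2*x^3 + 9*x^2/2 at the endpoints):
  F(1) − F(−1) = 41/20 − (169/20) = -32/5.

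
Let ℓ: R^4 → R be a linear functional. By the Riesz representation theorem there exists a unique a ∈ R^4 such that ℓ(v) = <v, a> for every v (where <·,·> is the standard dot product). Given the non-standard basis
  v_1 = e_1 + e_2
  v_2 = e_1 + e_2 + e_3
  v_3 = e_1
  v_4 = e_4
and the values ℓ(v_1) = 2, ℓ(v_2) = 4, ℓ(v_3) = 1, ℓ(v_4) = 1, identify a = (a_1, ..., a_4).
a = (1, 1, 2, 1)

Write a = (a_1, ..., a_4) in the standard basis. For each basis vector v_i, ℓ(v_i) = <v_i, a> is a linear equation in the a_j's. Collect the n equations into a matrix system V a = ℓ, where row i of V is v_i (expressed in the standard basis). Since V is invertible (lower-triangular with 1s on the diagonal, up to permutation), solve by back-substitution:
  V =
[[1, 1, 0, 0],
 [1, 1, 1, 0],
 [1, 0, 0, 0],
 [0, 0, 0, 1]]
  V a = (2, 4, 1, 1)
Solving gives a = (1, 1, 2, 1).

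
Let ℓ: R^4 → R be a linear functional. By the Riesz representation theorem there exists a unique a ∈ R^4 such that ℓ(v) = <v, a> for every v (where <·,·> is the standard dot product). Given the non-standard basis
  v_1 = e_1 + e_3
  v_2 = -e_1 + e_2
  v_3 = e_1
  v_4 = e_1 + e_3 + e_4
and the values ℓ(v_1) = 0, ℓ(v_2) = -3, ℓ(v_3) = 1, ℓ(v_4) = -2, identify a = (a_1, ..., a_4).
a = (1, -2, -1, -2)

Write a = (a_1, ..., a_4) in the standard basis. For each basis vector v_i, ℓ(v_i) = <v_i, a> is a linear equation in the a_j's. Collect the n equations into a matrix system V a = ℓ, where row i of V is v_i (expressed in the standard basis). Since V is invertible (lower-triangular with 1s on the diagonal, up to permutation), solve by back-substitution:
  V =
[[1, 0, 1, 0],
 [-1, 1, 0, 0],
 [1, 0, 0, 0],
 [1, 0, 1, 1]]
  V a = (0, -3, 1, -2)
Solving gives a = (1, -2, -1, -2).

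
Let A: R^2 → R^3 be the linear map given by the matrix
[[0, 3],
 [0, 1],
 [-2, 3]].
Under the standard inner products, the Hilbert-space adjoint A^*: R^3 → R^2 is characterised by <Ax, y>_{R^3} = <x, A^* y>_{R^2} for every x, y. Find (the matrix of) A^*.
A^* = A^T =
[[0, 0, -2],
 [3, 1, 3]]

For real matrices with standard dot products, the defining identity <Ax, y> = <x, A^* y> gives (Ax)^T y = x^T (A^*) y, i.e. x^T A^T y = x^T (A^*) y. Since this holds for all x, y, we must have A^* = A^T. Therefore
A^* =
[[0, 0, -2],
 [3, 1, 3]].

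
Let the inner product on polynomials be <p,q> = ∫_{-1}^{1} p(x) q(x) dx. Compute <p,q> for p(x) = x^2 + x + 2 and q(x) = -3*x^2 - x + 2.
<p,q> = 52/15

Expand the product: p(x)·q(x) = -3*x^4 - 4*x^3 - 5*x^2 + 4.
∫_{-1}^{1} of each monomial x^k gives [2/(k+1) if k even, 0 if k odd]. Integrating term-by-term (or equivalently evaluating the antiderivative F(x) = -3*x^5/5 - x^4 - 5*x^3/3 + 4*x at the endpoints):
  F(1) − F(−1) = 11/15 − (-41/15) = 52/15.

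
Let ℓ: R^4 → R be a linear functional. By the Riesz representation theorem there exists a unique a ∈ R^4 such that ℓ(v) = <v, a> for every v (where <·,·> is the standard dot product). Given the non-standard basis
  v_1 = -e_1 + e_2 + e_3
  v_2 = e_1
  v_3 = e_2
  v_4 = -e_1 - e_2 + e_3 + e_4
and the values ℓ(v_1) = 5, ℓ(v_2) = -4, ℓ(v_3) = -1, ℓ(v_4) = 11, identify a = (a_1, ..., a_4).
a = (-4, -1, 2, 4)

Write a = (a_1, ..., a_4) in the standard basis. For each basis vector v_i, ℓ(v_i) = <v_i, a> is a linear equation in the a_j's. Collect the n equations into a matrix system V a = ℓ, where row i of V is v_i (expressed in the standard basis). Since V is invertible (lower-triangular with 1s on the diagonal, up to permutation), solve by back-substitution:
  V =
[[-1, 1, 1, 0],
 [1, 0, 0, 0],
 [0, 1, 0, 0],
 [-1, -1, 1, 1]]
  V a = (5, -4, -1, 11)
Solving gives a = (-4, -1, 2, 4).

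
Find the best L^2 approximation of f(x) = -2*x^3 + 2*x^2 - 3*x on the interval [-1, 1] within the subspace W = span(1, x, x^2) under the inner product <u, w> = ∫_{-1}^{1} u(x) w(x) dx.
g(x) = 2*x^2 - 21*x/5

The best approximation g ∈ W is the orthogonal projection of f onto W. Writing g = a_0 + a_1 x + a_2 x^2, the coefficients solve the normal equations G · a = b where
  G_{ij} = <φ_i, φ_j> and b_i = <f, φ_i>, with φ_0 = 1, φ_1 = x, φ_2 = x^2.
G =
  [2, 0, 2/3]
  [0, 2/3, 0]
  [2/3, 0, 2/5],
b = (4/3, -14/5, 4/5).
Solving gives a_0 = 0, a_1 = -21/5, a_2 = 2, so
  g(x) = 2*x^2 - 21*x/5.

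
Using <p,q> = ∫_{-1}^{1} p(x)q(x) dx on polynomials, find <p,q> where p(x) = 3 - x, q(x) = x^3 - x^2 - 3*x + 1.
<p,q> = 28/5

Expand the product: p(x)·q(x) = -x^4 + 4*x^3 - 10*x + 3.
∫_{-1}^{1} of each monomial x^k gives [2/(k+1) if k even, 0 if k odd]. Integrating term-by-term (or equivalently evaluating the antiderivative F(x) = -x^5/5 + x^4 - 5*x^2 + 3*x at the endpoints):
  F(1) − F(−1) = -6/5 − (-34/5) = 28/5.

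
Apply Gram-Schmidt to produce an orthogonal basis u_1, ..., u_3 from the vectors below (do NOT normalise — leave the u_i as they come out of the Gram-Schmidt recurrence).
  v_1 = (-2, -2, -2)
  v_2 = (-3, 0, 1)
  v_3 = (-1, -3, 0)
Orthogonal basis:
  u_1 = (-2, -2, -2)
  u_2 = (-7/3, 2/3, 5/3)
  u_3 = (11/26, -22/13, 33/26)

Apply the Gram-Schmidt recurrence
  u_1 = v_1
  u_i = v_i − Σ_{j<i} ((v_i · u_j) / (u_j · u_j)) · u_j.

Step by step this gives:
  u_1 = (-2, -2, -2)
  u_2 = (-7/3, 2/3, 5/3)
  u_3 = (11/26, -22/13, 33/26)

Orthogonality check:
  u_2 · u_1 = 0 (should be 0)
  u_3 · u_1 = 0 (should be 0)
  u_3 · u_2 = 0 (should be 0)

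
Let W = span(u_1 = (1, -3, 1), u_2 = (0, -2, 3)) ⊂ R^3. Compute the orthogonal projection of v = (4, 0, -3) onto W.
proj_W(v) = (47/31, -33/31, -115/31)

Set up U = [u_1 | ... | u_2] ∈ R^(3×2). The projector onto W = col(U) is P = U (U^T U)^(-1) U^T.
Compute U^T U =
  [11, 9]
  [9, 13],
and U^T v = (1, -9).
Solve U^T U · c = U^T v for the coefficients: c = (47/31, -54/31). The projection is proj_W(v) = U c.
Check: (v - proj_W(v)) · u_1 = 0  (should be 0).
Check: (v - proj_W(v)) · u_2 = 0  (should be 0).
Result: proj_W(v) = (47/31, -33/31, -115/31).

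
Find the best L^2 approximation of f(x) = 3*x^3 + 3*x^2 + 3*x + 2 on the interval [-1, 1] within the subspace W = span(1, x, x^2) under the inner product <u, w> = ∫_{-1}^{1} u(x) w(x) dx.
g(x) = 3*x^2 + 24*x/5 + 2

The best approximation g ∈ W is the orthogonal projection of f onto W. Writing g = a_0 + a_1 x + a_2 x^2, the coefficients solve the normal equations G · a = b where
  G_{ij} = <φ_i, φ_j> and b_i = <f, φ_i>, with φ_0 = 1, φ_1 = x, φ_2 = x^2.
G =
  [2, 0, 2/3]
  [0, 2/3, 0]
  [2/3, 0, 2/5],
b = (6, 16/5, 38/15).
Solving gives a_0 = 2, a_1 = 24/5, a_2 = 3, so
  g(x) = 3*x^2 + 24*x/5 + 2.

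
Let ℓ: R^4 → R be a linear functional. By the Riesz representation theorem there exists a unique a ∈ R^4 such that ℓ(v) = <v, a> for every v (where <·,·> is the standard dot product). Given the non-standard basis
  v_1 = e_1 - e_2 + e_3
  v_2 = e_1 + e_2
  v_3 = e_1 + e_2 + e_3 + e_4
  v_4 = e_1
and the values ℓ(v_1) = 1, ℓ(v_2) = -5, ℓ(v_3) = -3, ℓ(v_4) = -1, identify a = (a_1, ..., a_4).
a = (-1, -4, -2, 4)

Write a = (a_1, ..., a_4) in the standard basis. For each basis vector v_i, ℓ(v_i) = <v_i, a> is a linear equation in the a_j's. Collect the n equations into a matrix system V a = ℓ, where row i of V is v_i (expressed in the standard basis). Since V is invertible (lower-triangular with 1s on the diagonal, up to permutation), solve by back-substitution:
  V =
[[1, -1, 1, 0],
 [1, 1, 0, 0],
 [1, 1, 1, 1],
 [1, 0, 0, 0]]
  V a = (1, -5, -3, -1)
Solving gives a = (-1, -4, -2, 4).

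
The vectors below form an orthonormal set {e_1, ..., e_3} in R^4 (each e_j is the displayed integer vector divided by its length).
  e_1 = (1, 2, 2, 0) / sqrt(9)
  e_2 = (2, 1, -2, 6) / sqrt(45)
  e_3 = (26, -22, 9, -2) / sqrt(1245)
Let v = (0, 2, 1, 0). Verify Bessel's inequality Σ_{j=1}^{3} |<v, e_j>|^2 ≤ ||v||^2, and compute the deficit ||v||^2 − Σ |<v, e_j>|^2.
Σ |<v, e_j>|^2 = 1241/249; ||v||^2 = 5; deficit = 4/249

Write each e_j = u_j / sqrt(<u_j, u_j>) where u_j is the displayed integer vector. Then <v, e_j> = <v, u_j> / sqrt(<u_j, u_j>), so |<v, e_j>|^2 = <v, u_j>^2 / <u_j, u_j>.
Coefficients: <v, e_1> = 6/sqrt(9), <v, e_2> = 0/sqrt(45), <v, e_3> = -35/sqrt(1245).
Square and sum: Σ |<v, e_j>|^2 = 1241/249.
Compute ||v||^2 = v·v = 5.
Deficit = 5 − 1241/249 = 4/249 ≥ 0, confirming Bessel's inequality. (The deficit equals ||v − Σ <v,e_j> e_j||^2, the squared distance from v to span{e_j}.)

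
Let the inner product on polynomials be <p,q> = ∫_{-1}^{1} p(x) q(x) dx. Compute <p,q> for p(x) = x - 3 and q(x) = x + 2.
<p,q> = -34/3

Expand the product: p(x)·q(x) = x^2 - x - 6.
∫_{-1}^{1} of each monomial x^k gives [2/(k+1) if k even, 0 if k odd]. Integrating term-by-term (or equivalently evaluating the antiderivative F(x) = x^3/3 - x^2/2 - 6*x at the endpoints):
  F(1) − F(−1) = -37/6 − (31/6) = -34/3.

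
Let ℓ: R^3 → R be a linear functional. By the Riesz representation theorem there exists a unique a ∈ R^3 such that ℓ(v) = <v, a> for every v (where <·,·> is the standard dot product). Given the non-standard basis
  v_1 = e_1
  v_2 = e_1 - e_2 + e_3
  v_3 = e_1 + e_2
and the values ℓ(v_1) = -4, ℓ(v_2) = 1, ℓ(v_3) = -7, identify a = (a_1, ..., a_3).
a = (-4, -3, 2)

Write a = (a_1, ..., a_3) in the standard basis. For each basis vector v_i, ℓ(v_i) = <v_i, a> is a linear equation in the a_j's. Collect the n equations into a matrix system V a = ℓ, where row i of V is v_i (expressed in the standard basis). Since V is invertible (lower-triangular with 1s on the diagonal, up to permutation), solve by back-substitution:
  V =
[[1, 0, 0],
 [1, -1, 1],
 [1, 1, 0]]
  V a = (-4, 1, -7)
Solving gives a = (-4, -3, 2).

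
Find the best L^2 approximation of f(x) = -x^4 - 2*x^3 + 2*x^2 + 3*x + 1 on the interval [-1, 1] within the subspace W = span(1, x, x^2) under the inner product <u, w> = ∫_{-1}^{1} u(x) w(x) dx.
g(x) = 8*x^2/7 + 9*x/5 + 38/35

The best approximation g ∈ W is the orthogonal projection of f onto W. Writing g = a_0 + a_1 x + a_2 x^2, the coefficients solve the normal equations G · a = b where
  G_{ij} = <φ_i, φ_j> and b_i = <f, φ_i>, with φ_0 = 1, φ_1 = x, φ_2 = x^2.
G =
  [2, 0, 2/3]
  [0, 2/3, 0]
  [2/3, 0, 2/5],
b = (44/15, 6/5, 124/105).
Solving gives a_0 = 38/35, a_1 = 9/5, a_2 = 8/7, so
  g(x) = 8*x^2/7 + 9*x/5 + 38/35.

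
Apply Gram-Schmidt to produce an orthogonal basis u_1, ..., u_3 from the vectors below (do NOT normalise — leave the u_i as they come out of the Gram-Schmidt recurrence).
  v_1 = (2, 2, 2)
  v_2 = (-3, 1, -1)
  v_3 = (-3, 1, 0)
Orthogonal basis:
  u_1 = (2, 2, 2)
  u_2 = (-2, 2, 0)
  u_3 = (-1/3, -1/3, 2/3)

Apply the Gram-Schmidt recurrence
  u_1 = v_1
  u_i = v_i − Σ_{j<i} ((v_i · u_j) / (u_j · u_j)) · u_j.

Step by step this gives:
  u_1 = (2, 2, 2)
  u_2 = (-2, 2, 0)
  u_3 = (-1/3, -1/3, 2/3)

Orthogonality check:
  u_2 · u_1 = 0 (should be 0)
  u_3 · u_1 = 0 (should be 0)
  u_3 · u_2 = 0 (should be 0)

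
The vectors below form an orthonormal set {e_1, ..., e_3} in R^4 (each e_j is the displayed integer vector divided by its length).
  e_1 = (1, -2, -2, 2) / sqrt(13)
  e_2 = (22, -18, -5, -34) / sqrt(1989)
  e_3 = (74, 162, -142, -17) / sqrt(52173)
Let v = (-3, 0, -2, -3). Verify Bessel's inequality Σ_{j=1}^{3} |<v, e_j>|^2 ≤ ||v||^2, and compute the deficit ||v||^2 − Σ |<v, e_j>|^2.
Σ |<v, e_j>|^2 = 1102/341; ||v||^2 = 22; deficit = 6400/341

Write each e_j = u_j / sqrt(<u_j, u_j>) where u_j is the displayed integer vector. Then <v, e_j> = <v, u_j> / sqrt(<u_j, u_j>), so |<v, e_j>|^2 = <v, u_j>^2 / <u_j, u_j>.
Coefficients: <v, e_1> = -5/sqrt(13), <v, e_2> = 46/sqrt(1989), <v, e_3> = 113/sqrt(52173).
Square and sum: Σ |<v, e_j>|^2 = 1102/341.
Compute ||v||^2 = v·v = 22.
Deficit = 22 − 1102/341 = 6400/341 ≥ 0, confirming Bessel's inequality. (The deficit equals ||v − Σ <v,e_j> e_j||^2, the squared distance from v to span{e_j}.)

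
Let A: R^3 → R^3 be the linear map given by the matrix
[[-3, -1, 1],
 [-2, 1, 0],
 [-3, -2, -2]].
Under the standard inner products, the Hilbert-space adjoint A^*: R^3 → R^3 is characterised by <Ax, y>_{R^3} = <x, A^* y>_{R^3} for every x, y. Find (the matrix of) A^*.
A^* = A^T =
[[-3, -2, -3],
 [-1, 1, -2],
 [1, 0, -2]]

For real matrices with standard dot products, the defining identity <Ax, y> = <x, A^* y> gives (Ax)^T y = x^T (A^*) y, i.e. x^T A^T y = x^T (A^*) y. Since this holds for all x, y, we must have A^* = A^T. Therefore
A^* =
[[-3, -2, -3],
 [-1, 1, -2],
 [1, 0, -2]].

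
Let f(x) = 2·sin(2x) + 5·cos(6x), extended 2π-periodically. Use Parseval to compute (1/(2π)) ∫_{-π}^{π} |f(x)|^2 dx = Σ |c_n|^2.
Σ |c_n|^2 = 29/2

Expand |f|^2 and use orthogonality of {sin(nx), cos(mx)} on [-π, π]:
  ∫_{-π}^{π} sin(nx)^2 dx = π, ∫ cos(mx)^2 dx = π, and cross terms integrate to 0.
So ∫_{-π}^{π} f(x)^2 dx = 2^2 · π + 5^2 · π = (4 + 25)π.
Divide by 2π: (4 + 25)/2 = 29/2.
By Parseval, this equals Σ |c_n|^2.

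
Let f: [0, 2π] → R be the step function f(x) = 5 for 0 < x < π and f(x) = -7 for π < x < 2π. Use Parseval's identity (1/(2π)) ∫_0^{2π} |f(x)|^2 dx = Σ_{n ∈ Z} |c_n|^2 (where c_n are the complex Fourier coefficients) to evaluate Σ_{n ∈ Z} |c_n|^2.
Σ |c_n|^2 = 37

Parseval equates the L^2 energy of f (normalised by 1/(2π)) with the ℓ^2 sum of its Fourier coefficients: (1/(2π)) ∫_0^{2π} |f|^2 = Σ |c_n|^2.
Compute the left side: (1/(2π)) [∫_0^π 5^2 dx + ∫_π^{2π} (-7)^2 dx] = (1/(2π)) · (25π + 49π) = (25 + 49)/2 = 37.
So Σ_{n ∈ Z} |c_n|^2 = 37.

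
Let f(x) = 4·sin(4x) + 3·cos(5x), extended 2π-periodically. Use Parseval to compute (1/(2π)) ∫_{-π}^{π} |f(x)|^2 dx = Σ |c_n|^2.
Σ |c_n|^2 = 25/2

Expand |f|^2 and use orthogonality of {sin(nx), cos(mx)} on [-π, π]:
  ∫_{-π}^{π} sin(nx)^2 dx = π, ∫ cos(mx)^2 dx = π, and cross terms integrate to 0.
So ∫_{-π}^{π} f(x)^2 dx = 4^2 · π + 3^2 · π = (16 + 9)π.
Divide by 2π: (16 + 9)/2 = 25/2.
By Parseval, this equals Σ |c_n|^2.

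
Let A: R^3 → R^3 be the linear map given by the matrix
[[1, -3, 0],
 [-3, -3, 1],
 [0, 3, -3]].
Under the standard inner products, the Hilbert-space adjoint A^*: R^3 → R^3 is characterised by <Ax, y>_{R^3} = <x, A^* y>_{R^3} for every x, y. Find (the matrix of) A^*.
A^* = A^T =
[[1, -3, 0],
 [-3, -3, 3],
 [0, 1, -3]]

For real matrices with standard dot products, the defining identity <Ax, y> = <x, A^* y> gives (Ax)^T y = x^T (A^*) y, i.e. x^T A^T y = x^T (A^*) y. Since this holds for all x, y, we must have A^* = A^T. Therefore
A^* =
[[1, -3, 0],
 [-3, -3, 3],
 [0, 1, -3]].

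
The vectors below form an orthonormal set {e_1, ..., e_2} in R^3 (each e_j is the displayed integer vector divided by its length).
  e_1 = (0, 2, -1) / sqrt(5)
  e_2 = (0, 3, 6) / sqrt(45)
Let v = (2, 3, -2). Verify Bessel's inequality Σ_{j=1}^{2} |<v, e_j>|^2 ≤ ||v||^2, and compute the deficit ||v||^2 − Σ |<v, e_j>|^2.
Σ |<v, e_j>|^2 = 13; ||v||^2 = 17; deficit = 4

Write each e_j = u_j / sqrt(<u_j, u_j>) where u_j is the displayed integer vector. Then <v, e_j> = <v, u_j> / sqrt(<u_j, u_j>), so |<v, e_j>|^2 = <v, u_j>^2 / <u_j, u_j>.
Coefficients: <v, e_1> = 8/sqrt(5), <v, e_2> = -3/sqrt(45).
Square and sum: Σ |<v, e_j>|^2 = 13.
Compute ||v||^2 = v·v = 17.
Deficit = 17 − 13 = 4 ≥ 0, confirming Bessel's inequality. (The deficit equals ||v − Σ <v,e_j> e_j||^2, the squared distance from v to span{e_j}.)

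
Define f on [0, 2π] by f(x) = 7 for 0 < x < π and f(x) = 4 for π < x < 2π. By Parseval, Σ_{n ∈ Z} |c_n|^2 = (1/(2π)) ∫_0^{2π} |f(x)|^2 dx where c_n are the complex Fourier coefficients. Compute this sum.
Σ |c_n|^2 = 65/2

Parseval equates the L^2 energy of f (normalised by 1/(2π)) with the ℓ^2 sum of its Fourier coefficients: (1/(2π)) ∫_0^{2π} |f|^2 = Σ |c_n|^2.
Compute the left side: (1/(2π)) [∫_0^π 7^2 dx + ∫_π^{2π} 4^2 dx] = (1/(2π)) · (49π + 16π) = (49 + 16)/2 = 65/2.
So Σ_{n ∈ Z} |c_n|^2 = 65/2.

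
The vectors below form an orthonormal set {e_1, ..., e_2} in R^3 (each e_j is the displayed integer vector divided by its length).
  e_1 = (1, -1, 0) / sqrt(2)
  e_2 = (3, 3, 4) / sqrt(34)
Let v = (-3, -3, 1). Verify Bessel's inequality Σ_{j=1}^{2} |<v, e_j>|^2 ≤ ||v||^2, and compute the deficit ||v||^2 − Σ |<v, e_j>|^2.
Σ |<v, e_j>|^2 = 98/17; ||v||^2 = 19; deficit = 225/17

Write each e_j = u_j / sqrt(<u_j, u_j>) where u_j is the displayed integer vector. Then <v, e_j> = <v, u_j> / sqrt(<u_j, u_j>), so |<v, e_j>|^2 = <v, u_j>^2 / <u_j, u_j>.
Coefficients: <v, e_1> = 0/sqrt(2), <v, e_2> = -14/sqrt(34).
Square and sum: Σ |<v, e_j>|^2 = 98/17.
Compute ||v||^2 = v·v = 19.
Deficit = 19 − 98/17 = 225/17 ≥ 0, confirming Bessel's inequality. (The deficit equals ||v − Σ <v,e_j> e_j||^2, the squared distance from v to span{e_j}.)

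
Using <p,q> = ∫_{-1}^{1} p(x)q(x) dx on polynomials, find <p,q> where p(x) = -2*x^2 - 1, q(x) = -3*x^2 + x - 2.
<p,q> = 166/15

Expand the product: p(x)·q(x) = 6*x^4 - 2*x^3 + 7*x^2 - x + 2.
∫_{-1}^{1} of each monomial x^k gives [2/(k+1) if k even, 0 if k odd]. Integrating term-by-term (or equivalently evaluating the antiderivative F(x) = 6*x^5/5 - x^4/2 + 7*x^3/3 - x^2/2 + 2*x at the endpoints):
  F(1) − F(−1) = 68/15 − (-98/15) = 166/15.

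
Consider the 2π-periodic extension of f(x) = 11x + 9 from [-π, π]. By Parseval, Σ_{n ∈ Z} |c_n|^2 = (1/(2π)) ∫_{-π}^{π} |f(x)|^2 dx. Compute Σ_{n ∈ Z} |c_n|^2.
Σ |c_n|^2 = 121π^2/3 + 81

Expand and integrate term by term over [-π, π]:
  ∫ (11x)^2 dx = 121·(2π^3/3); ∫ 2·11·(9)·x dx = 0 (odd integrand); ∫ 9^2 dx = 81·2π.
So (1/(2π)) ∫_{-π}^{π} (11x + 9)^2 dx = 121π^2/3 + 81 = 121π^2/3 + 81.
Parseval ⇒ Σ |c_n|^2 = 121π^2/3 + 81.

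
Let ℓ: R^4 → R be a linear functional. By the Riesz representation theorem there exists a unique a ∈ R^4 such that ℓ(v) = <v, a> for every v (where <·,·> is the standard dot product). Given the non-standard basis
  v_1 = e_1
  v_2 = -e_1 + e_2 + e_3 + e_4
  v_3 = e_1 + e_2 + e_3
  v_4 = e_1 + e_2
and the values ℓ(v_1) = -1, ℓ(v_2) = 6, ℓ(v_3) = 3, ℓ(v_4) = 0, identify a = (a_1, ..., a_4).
a = (-1, 1, 3, 1)

Write a = (a_1, ..., a_4) in the standard basis. For each basis vector v_i, ℓ(v_i) = <v_i, a> is a linear equation in the a_j's. Collect the n equations into a matrix system V a = ℓ, where row i of V is v_i (expressed in the standard basis). Since V is invertible (lower-triangular with 1s on the diagonal, up to permutation), solve by back-substitution:
  V =
[[1, 0, 0, 0],
 [-1, 1, 1, 1],
 [1, 1, 1, 0],
 [1, 1, 0, 0]]
  V a = (-1, 6, 3, 0)
Solving gives a = (-1, 1, 3, 1).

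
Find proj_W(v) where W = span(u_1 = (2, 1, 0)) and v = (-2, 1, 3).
proj_W(v) = (-6/5, -3/5, 0)

Set up U = [u_1 | ... | u_1] ∈ R^(3×1). The projector onto W = col(U) is P = U (U^T U)^(-1) U^T.
Compute U^T U =
  [5],
and U^T v = (-3).
Solve U^T U · c = U^T v for the coefficients: c = (-3/5). The projection is proj_W(v) = U c.
Check: (v - proj_W(v)) · u_1 = 0  (should be 0).
Result: proj_W(v) = (-6/5, -3/5, 0).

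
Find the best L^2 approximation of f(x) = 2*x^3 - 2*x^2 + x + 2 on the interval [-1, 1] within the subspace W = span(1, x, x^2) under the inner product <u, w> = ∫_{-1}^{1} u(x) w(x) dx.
g(x) = -2*x^2 + 11*x/5 + 2

The best approximation g ∈ W is the orthogonal projection of f onto W. Writing g = a_0 + a_1 x + a_2 x^2, the coefficients solve the normal equations G · a = b where
  G_{ij} = <φ_i, φ_j> and b_i = <f, φ_i>, with φ_0 = 1, φ_1 = x, φ_2 = x^2.
G =
  [2, 0, 2/3]
  [0, 2/3, 0]
  [2/3, 0, 2/5],
b = (8/3, 22/15, 8/15).
Solving gives a_0 = 2, a_1 = 11/5, a_2 = -2, so
  g(x) = -2*x^2 + 11*x/5 + 2.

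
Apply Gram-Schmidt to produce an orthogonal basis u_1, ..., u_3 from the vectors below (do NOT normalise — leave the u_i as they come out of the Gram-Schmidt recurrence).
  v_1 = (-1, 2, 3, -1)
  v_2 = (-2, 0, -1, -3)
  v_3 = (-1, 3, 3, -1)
Orthogonal basis:
  u_1 = (-1, 2, 3, -1)
  u_2 = (-28/15, -4/15, -7/5, -43/15)
  u_3 = (10/103, 75/103, -44/103, 8/103)

Apply the Gram-Schmidt recurrence
  u_1 = v_1
  u_i = v_i − Σ_{j<i} ((v_i · u_j) / (u_j · u_j)) · u_j.

Step by step this gives:
  u_1 = (-1, 2, 3, -1)
  u_2 = (-28/15, -4/15, -7/5, -43/15)
  u_3 = (10/103, 75/103, -44/103, 8/103)

Orthogonality check:
  u_2 · u_1 = 0 (should be 0)
  u_3 · u_1 = 0 (should be 0)
  u_3 · u_2 = 0 (should be 0)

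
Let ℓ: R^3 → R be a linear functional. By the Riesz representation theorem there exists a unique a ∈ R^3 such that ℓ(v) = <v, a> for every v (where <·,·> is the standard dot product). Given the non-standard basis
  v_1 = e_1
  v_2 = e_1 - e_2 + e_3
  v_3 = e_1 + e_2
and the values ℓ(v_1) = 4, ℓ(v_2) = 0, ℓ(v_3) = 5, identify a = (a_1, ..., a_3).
a = (4, 1, -3)

Write a = (a_1, ..., a_3) in the standard basis. For each basis vector v_i, ℓ(v_i) = <v_i, a> is a linear equation in the a_j's. Collect the n equations into a matrix system V a = ℓ, where row i of V is v_i (expressed in the standard basis). Since V is invertible (lower-triangular with 1s on the diagonal, up to permutation), solve by back-substitution:
  V =
[[1, 0, 0],
 [1, -1, 1],
 [1, 1, 0]]
  V a = (4, 0, 5)
Solving gives a = (4, 1, -3).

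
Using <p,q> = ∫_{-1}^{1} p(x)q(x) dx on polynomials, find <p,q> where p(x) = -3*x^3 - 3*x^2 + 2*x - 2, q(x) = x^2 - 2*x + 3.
<p,q> = -104/5

Expand the product: p(x)·q(x) = -3*x^5 + 3*x^4 - x^3 - 15*x^2 + 10*x - 6.
∫_{-1}^{1} of each monomial x^k gives [2/(k+1) if k even, 0 if k odd]. Integrating term-by-term (or equivalently evaluating the antiderivative F(x) = -x^6/2 + 3*x^5/5 - x^4/4 - 5*x^3 + 5*x^2 - 6*x at the endpoints):
  F(1) − F(−1) = -123/20 − (293/20) = -104/5.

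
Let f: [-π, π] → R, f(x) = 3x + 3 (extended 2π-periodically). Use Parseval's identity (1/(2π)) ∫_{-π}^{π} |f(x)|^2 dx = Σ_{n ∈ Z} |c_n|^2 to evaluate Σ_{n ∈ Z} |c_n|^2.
Σ |c_n|^2 = 3π^2 + 9

Expand and integrate term by term over [-π, π]:
  ∫ (3x)^2 dx = 9·(2π^3/3); ∫ 2·3·(3)·x dx = 0 (odd integrand); ∫ 3^2 dx = 9·2π.
So (1/(2π)) ∫_{-π}^{π} (3x + 3)^2 dx = 9π^2/3 + 9 = 3π^2 + 9.
Parseval ⇒ Σ |c_n|^2 = 3π^2 + 9.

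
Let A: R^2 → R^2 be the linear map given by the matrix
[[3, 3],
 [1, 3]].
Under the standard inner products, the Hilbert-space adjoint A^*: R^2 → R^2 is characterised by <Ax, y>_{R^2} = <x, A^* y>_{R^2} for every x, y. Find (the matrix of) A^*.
A^* = A^T =
[[3, 1],
 [3, 3]]

For real matrices with standard dot products, the defining identity <Ax, y> = <x, A^* y> gives (Ax)^T y = x^T (A^*) y, i.e. x^T A^T y = x^T (A^*) y. Since this holds for all x, y, we must have A^* = A^T. Therefore
A^* =
[[3, 1],
 [3, 3]].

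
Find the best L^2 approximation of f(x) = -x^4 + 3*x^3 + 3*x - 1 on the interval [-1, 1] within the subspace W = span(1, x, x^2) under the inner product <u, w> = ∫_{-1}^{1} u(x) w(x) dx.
g(x) = -6*x^2/7 + 24*x/5 - 32/35

The best approximation g ∈ W is the orthogonal projection of f onto W. Writing g = a_0 + a_1 x + a_2 x^2, the coefficients solve the normal equations G · a = b where
  G_{ij} = <φ_i, φ_j> and b_i = <f, φ_i>, with φ_0 = 1, φ_1 = x, φ_2 = x^2.
G =
  [2, 0, 2/3]
  [0, 2/3, 0]
  [2/3, 0, 2/5],
b = (-12/5, 16/5, -20/21).
Solving gives a_0 = -32/35, a_1 = 24/5, a_2 = -6/7, so
  g(x) = -6*x^2/7 + 24*x/5 - 32/35.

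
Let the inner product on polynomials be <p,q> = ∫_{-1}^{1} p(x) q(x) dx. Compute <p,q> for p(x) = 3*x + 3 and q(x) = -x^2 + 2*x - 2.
<p,q> = -10

Expand the product: p(x)·q(x) = -3*x^3 + 3*x^2 - 6.
∫_{-1}^{1} of each monomial x^k gives [2/(k+1) if k even, 0 if k odd]. Integrating term-by-term (or equivalently evaluating the antiderivative F(x) = -3*x^4/4 + x^3 - 6*x at the endpoints):
  F(1) − F(−1) = -23/4 − (17/4) = -10.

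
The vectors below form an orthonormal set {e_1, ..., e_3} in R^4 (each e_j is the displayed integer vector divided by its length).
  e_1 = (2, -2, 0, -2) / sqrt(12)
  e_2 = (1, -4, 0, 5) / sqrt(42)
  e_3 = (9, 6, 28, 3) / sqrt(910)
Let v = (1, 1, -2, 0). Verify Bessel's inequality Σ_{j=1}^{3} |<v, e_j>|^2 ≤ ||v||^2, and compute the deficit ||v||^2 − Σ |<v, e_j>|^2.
Σ |<v, e_j>|^2 = 134/65; ||v||^2 = 6; deficit = 256/65

Write each e_j = u_j / sqrt(<u_j, u_j>) where u_j is the displayed integer vector. Then <v, e_j> = <v, u_j> / sqrt(<u_j, u_j>), so |<v, e_j>|^2 = <v, u_j>^2 / <u_j, u_j>.
Coefficients: <v, e_1> = 0/sqrt(12), <v, e_2> = -3/sqrt(42), <v, e_3> = -41/sqrt(910).
Square and sum: Σ |<v, e_j>|^2 = 134/65.
Compute ||v||^2 = v·v = 6.
Deficit = 6 − 134/65 = 256/65 ≥ 0, confirming Bessel's inequality. (The deficit equals ||v − Σ <v,e_j> e_j||^2, the squared distance from v to span{e_j}.)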